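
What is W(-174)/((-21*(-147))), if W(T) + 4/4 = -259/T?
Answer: 85/537138 ≈ 0.00015825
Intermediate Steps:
W(T) = -1 - 259/T
W(-174)/((-21*(-147))) = ((-259 - 1*(-174))/(-174))/((-21*(-147))) = -(-259 + 174)/174/3087 = -1/174*(-85)*(1/3087) = (85/174)*(1/3087) = 85/537138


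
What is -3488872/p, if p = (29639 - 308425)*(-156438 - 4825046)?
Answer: -436109/173595999803 ≈ -2.5122e-6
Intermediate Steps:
p = 1388767998424 (p = -278786*(-4981484) = 1388767998424)
-3488872/p = -3488872/1388767998424 = -3488872*1/1388767998424 = -436109/173595999803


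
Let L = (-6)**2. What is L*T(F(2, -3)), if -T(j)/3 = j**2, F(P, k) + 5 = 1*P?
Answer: -972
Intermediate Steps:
L = 36
F(P, k) = -5 + P (F(P, k) = -5 + 1*P = -5 + P)
T(j) = -3*j**2
L*T(F(2, -3)) = 36*(-3*(-5 + 2)**2) = 36*(-3*(-3)**2) = 36*(-3*9) = 36*(-27) = -972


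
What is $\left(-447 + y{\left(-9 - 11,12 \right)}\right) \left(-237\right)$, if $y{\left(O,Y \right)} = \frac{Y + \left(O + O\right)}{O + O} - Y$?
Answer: $\frac{1086171}{10} \approx 1.0862 \cdot 10^{5}$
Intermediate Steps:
$y{\left(O,Y \right)} = - Y + \frac{Y + 2 O}{2 O}$ ($y{\left(O,Y \right)} = \frac{Y + 2 O}{2 O} - Y = - Y + \frac{Y + 2 O}{2 O}$)
$\left(-447 + y{\left(-9 - 11,12 \right)}\right) \left(-237\right) = \left(-447 + \left(1 - 12 + \frac{1}{2} \cdot 12 \frac{1}{-9 - 11}\right)\right) \left(-237\right) = \left(-447 + \left(1 - 12 + \frac{1}{2} \cdot 12 \frac{1}{-20}\right)\right) \left(-237\right) = \left(-447 + \left(1 - 12 + \frac{1}{2} \cdot 12 \left(- \frac{1}{20}\right)\right)\right) \left(-237\right) = \left(-447 - \frac{113}{10}\right) \left(-237\right) = \left(- \frac{4583}{10}\right) \left(-237\right) = \frac{1086171}{10}$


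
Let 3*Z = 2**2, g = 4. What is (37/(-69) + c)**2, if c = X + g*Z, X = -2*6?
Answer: 247009/4761 ≈ 51.882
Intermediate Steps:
Z = 4/3 (Z = (1/3)*2**2 = (1/3)*4 = 4/3 ≈ 1.3333)
X = -12
c = -20/3 (c = -12 + 4*(4/3) = -12 + 16/3 = -20/3 ≈ -6.6667)
(37/(-69) + c)**2 = (37/(-69) - 20/3)**2 = (37*(-1/69) - 20/3)**2 = (-37/69 - 20/3)**2 = (-497/69)**2 = 247009/4761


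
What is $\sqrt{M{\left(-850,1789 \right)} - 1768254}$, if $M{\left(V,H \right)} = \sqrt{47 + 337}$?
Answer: $\sqrt{-1768254 + 8 \sqrt{6}} \approx 1329.8 i$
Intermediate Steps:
$M{\left(V,H \right)} = 8 \sqrt{6}$ ($M{\left(V,H \right)} = \sqrt{384} = 8 \sqrt{6}$)
$\sqrt{M{\left(-850,1789 \right)} - 1768254} = \sqrt{8 \sqrt{6} - 1768254} = \sqrt{-1768254 + 8 \sqrt{6}}$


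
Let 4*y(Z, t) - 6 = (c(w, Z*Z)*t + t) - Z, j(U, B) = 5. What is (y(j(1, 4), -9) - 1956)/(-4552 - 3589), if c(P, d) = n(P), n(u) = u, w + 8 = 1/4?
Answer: 31049/130256 ≈ 0.23837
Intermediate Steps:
w = -31/4 (w = -8 + 1/4 = -8 + 1*(¼) = -8 + ¼ = -31/4 ≈ -7.7500)
c(P, d) = P
y(Z, t) = 3/2 - 27*t/16 - Z/4 (y(Z, t) = 3/2 + ((-31*t/4 + t) - Z)/4 = 3/2 + (-27*t/4 - Z)/4 = 3/2 + (-Z - 27*t/4)/4 = 3/2 + (-27*t/16 - Z/4) = 3/2 - 27*t/16 - Z/4)
(y(j(1, 4), -9) - 1956)/(-4552 - 3589) = ((3/2 - 27/16*(-9) - ¼*5) - 1956)/(-4552 - 3589) = ((3/2 + 243/16 - 5/4) - 1956)/(-8141) = (247/16 - 1956)*(-1/8141) = -31049/16*(-1/8141) = 31049/130256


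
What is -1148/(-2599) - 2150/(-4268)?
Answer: 5243757/5546266 ≈ 0.94546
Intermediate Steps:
-1148/(-2599) - 2150/(-4268) = -1148*(-1/2599) - 2150*(-1/4268) = 1148/2599 + 1075/2134 = 5243757/5546266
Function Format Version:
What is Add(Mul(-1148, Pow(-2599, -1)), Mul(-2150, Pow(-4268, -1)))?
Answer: Rational(5243757, 5546266) ≈ 0.94546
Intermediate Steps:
Add(Mul(-1148, Pow(-2599, -1)), Mul(-2150, Pow(-4268, -1))) = Add(Mul(-1148, Rational(-1, 2599)), Mul(-2150, Rational(-1, 4268))) = Add(Rational(1148, 2599), Rational(1075, 2134)) = Rational(5243757, 5546266)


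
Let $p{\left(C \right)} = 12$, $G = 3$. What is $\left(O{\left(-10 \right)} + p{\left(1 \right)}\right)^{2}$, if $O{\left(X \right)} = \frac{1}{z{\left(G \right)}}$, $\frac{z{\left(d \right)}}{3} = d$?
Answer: $\frac{11881}{81} \approx 146.68$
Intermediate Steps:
$z{\left(d \right)} = 3 d$
$O{\left(X \right)} = \frac{1}{9}$ ($O{\left(X \right)} = \frac{1}{3 \cdot 3} = \frac{1}{9}$)
$\left(O{\left(-10 \right)} + p{\left(1 \right)}\right)^{2} = \left(\frac{1}{9} + 12\right)^{2} = \left(\frac{109}{9}\right)^{2} = \frac{11881}{81}$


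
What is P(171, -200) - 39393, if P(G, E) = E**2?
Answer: 607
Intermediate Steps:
P(171, -200) - 39393 = (-200)**2 - 39393 = 40000 - 39393 = 607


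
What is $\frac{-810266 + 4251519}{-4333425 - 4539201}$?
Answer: $- \frac{3441253}{8872626} \approx -0.38785$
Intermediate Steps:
$\frac{-810266 + 4251519}{-4333425 - 4539201} = \frac{3441253}{-8872626} = 3441253 \left(- \frac{1}{8872626}\right) = - \frac{3441253}{8872626}$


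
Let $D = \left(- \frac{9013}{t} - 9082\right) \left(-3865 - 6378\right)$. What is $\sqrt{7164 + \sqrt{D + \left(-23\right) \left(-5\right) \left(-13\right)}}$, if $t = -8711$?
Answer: $\frac{\sqrt{543615216444 + 8711 \sqrt{7058106995055502}}}{8711} \approx 129.65$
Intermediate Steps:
$D = \frac{810265232227}{8711}$ ($D = \left(- \frac{9013}{-8711} - 9082\right) \left(-3865 - 6378\right) = \left(\left(-9013\right) \left(- \frac{1}{8711}\right) - 9082\right) \left(-10243\right) = \left(\frac{9013}{8711} - 9082\right) \left(-10243\right) = \left(- \frac{79104289}{8711}\right) \left(-10243\right) = \frac{810265232227}{8711} \approx 9.3016 \cdot 10^{7}$)
$\sqrt{7164 + \sqrt{D + \left(-23\right) \left(-5\right) \left(-13\right)}} = \sqrt{7164 + \sqrt{\frac{810265232227}{8711} + \left(-23\right) \left(-5\right) \left(-13\right)}} = \sqrt{7164 + \sqrt{\frac{810265232227}{8711} + 115 \left(-13\right)}} = \sqrt{7164 + \sqrt{\frac{810265232227}{8711} - 1495}} = \sqrt{7164 + \sqrt{\frac{810252209282}{8711}}} = \sqrt{7164 + \frac{\sqrt{7058106995055502}}{8711}}$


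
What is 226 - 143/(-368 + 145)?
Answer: 50541/223 ≈ 226.64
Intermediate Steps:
226 - 143/(-368 + 145) = 226 - 143/(-223) = 226 - 143*(-1/223) = 226 + 143/223 = 50541/223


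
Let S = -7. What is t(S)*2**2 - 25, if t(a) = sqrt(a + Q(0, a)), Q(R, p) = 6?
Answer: -25 + 4*I ≈ -25.0 + 4.0*I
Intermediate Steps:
t(a) = sqrt(6 + a) (t(a) = sqrt(a + 6) = sqrt(6 + a))
t(S)*2**2 - 25 = sqrt(6 - 7)*2**2 - 25 = sqrt(-1)*4 - 25 = I*4 - 25 = 4*I - 25 = -25 + 4*I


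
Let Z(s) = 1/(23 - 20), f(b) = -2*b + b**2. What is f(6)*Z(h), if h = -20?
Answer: 8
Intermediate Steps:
f(b) = b**2 - 2*b
Z(s) = 1/3
f(6)*Z(h) = (6*(-2 + 6))*(1/3) = (6*4)*(1/3) = 24*(1/3) = 8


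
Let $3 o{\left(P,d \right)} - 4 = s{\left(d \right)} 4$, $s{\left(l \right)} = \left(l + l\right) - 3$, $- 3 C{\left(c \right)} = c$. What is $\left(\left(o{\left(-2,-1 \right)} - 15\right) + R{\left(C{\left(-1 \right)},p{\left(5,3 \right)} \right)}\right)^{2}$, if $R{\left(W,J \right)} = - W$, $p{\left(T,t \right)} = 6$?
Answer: $\frac{3844}{9} \approx 427.11$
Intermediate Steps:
$C{\left(c \right)} = - \frac{c}{3}$
$s{\left(l \right)} = -3 + 2 l$ ($s{\left(l \right)} = 2 l - 3 = -3 + 2 l$)
$o{\left(P,d \right)} = - \frac{8}{3} + \frac{8 d}{3}$ ($o{\left(P,d \right)} = \frac{4}{3} + \frac{\left(-3 + 2 d\right) 4}{3} = \frac{4}{3} + \frac{-12 + 8 d}{3} = \frac{4}{3} + \left(-4 + \frac{8 d}{3}\right) = - \frac{8}{3} + \frac{8 d}{3}$)
$\left(\left(o{\left(-2,-1 \right)} - 15\right) + R{\left(C{\left(-1 \right)},p{\left(5,3 \right)} \right)}\right)^{2} = \left(\left(\left(- \frac{8}{3} + \frac{8}{3} \left(-1\right)\right) - 15\right) - \left(- \frac{1}{3}\right) \left(-1\right)\right)^{2} = \left(\left(\left(- \frac{8}{3} - \frac{8}{3}\right) - 15\right) - \frac{1}{3}\right)^{2} = \left(\left(- \frac{16}{3} - 15\right) - \frac{1}{3}\right)^{2} = \left(- \frac{61}{3} - \frac{1}{3}\right)^{2} = \left(- \frac{62}{3}\right)^{2} = \frac{3844}{9}$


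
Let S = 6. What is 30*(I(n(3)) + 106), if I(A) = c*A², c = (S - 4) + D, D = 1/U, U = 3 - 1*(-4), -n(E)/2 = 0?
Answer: 3180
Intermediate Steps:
n(E) = 0 (n(E) = -2*0 = 0)
U = 7 (U = 3 + 4 = 7)
D = ⅐ (D = 1/7 = ⅐ ≈ 0.14286)
c = 15/7 (c = (6 - 4) + ⅐ = 2 + ⅐ = 15/7 ≈ 2.1429)
I(A) = 15*A²/7
30*(I(n(3)) + 106) = 30*((15/7)*0² + 106) = 30*((15/7)*0 + 106) = 30*(0 + 106) = 30*106 = 3180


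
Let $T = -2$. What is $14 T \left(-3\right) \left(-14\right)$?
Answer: $-1176$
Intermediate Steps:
$14 T \left(-3\right) \left(-14\right) = 14 \left(\left(-2\right) \left(-3\right)\right) \left(-14\right) = 14 \cdot 6 \left(-14\right) = 84 \left(-14\right) = -1176$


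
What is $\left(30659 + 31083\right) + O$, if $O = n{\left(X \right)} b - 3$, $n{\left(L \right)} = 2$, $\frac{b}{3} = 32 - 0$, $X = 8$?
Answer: $61931$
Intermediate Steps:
$b = 96$ ($b = 3 \left(32 - 0\right) = 3 \left(32 + 0\right) = 3 \cdot 32 = 96$)
$O = 189$ ($O = 2 \cdot 96 - 3 = 192 - 3 = 189$)
$\left(30659 + 31083\right) + O = \left(30659 + 31083\right) + 189 = 61742 + 189 = 61931$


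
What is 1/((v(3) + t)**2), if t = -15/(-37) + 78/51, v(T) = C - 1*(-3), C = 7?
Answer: 395641/56355049 ≈ 0.0070205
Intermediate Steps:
v(T) = 10 (v(T) = 7 - 1*(-3) = 7 + 3 = 10)
t = 1217/629 (t = -15*(-1/37) + 78*(1/51) = 15/37 + 26/17 = 1217/629 ≈ 1.9348)
1/((v(3) + t)**2) = 1/((10 + 1217/629)**2) = 1/((7507/629)**2) = 1/(56355049/395641) = 395641/56355049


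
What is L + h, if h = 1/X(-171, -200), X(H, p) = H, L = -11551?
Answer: -1975222/171 ≈ -11551.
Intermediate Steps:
h = -1/171 (h = 1/(-171) = -1/171 ≈ -0.0058480)
L + h = -11551 - 1/171 = -1975222/171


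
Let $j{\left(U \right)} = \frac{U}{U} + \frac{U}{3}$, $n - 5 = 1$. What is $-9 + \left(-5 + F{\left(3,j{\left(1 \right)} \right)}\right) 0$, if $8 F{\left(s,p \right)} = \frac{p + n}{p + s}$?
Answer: $-9$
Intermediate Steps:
$n = 6$ ($n = 5 + 1 = 6$)
$j{\left(U \right)} = 1 + \frac{U}{3}$ ($j{\left(U \right)} = 1 + U \frac{1}{3} = 1 + \frac{U}{3}$)
$F{\left(s,p \right)} = \frac{6 + p}{8 \left(p + s\right)}$ ($F{\left(s,p \right)} = \frac{\left(p + 6\right) \frac{1}{p + s}}{8} = \frac{\left(6 + p\right) \frac{1}{p + s}}{8} = \frac{\frac{1}{p + s} \left(6 + p\right)}{8} = \frac{6 + p}{8 \left(p + s\right)}$)
$-9 + \left(-5 + F{\left(3,j{\left(1 \right)} \right)}\right) 0 = -9 + \left(-5 + \frac{6 + \left(1 + \frac{1}{3} \cdot 1\right)}{8 \left(\left(1 + \frac{1}{3} \cdot 1\right) + 3\right)}\right) 0 = -9 + \left(-5 + \frac{6 + \left(1 + \frac{1}{3}\right)}{8 \left(\left(1 + \frac{1}{3}\right) + 3\right)}\right) 0 = -9 + \left(-5 + \frac{6 + \frac{4}{3}}{8 \left(\frac{4}{3} + 3\right)}\right) 0 = -9 + \left(-5 + \frac{1}{8} \frac{1}{\frac{13}{3}} \cdot \frac{22}{3}\right) 0 = -9 + \left(-5 + \frac{1}{8} \cdot \frac{3}{13} \cdot \frac{22}{3}\right) 0 = -9 + \left(-5 + \frac{11}{52}\right) 0 = -9 - 0 = -9 + 0 = -9$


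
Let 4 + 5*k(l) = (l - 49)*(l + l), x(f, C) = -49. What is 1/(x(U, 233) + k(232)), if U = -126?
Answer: 5/84663 ≈ 5.9058e-5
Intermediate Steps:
k(l) = -4/5 + 2*l*(-49 + l)/5 (k(l) = -4/5 + ((l - 49)*(l + l))/5 = -4/5 + ((-49 + l)*(2*l))/5 = -4/5 + (2*l*(-49 + l))/5 = -4/5 + 2*l*(-49 + l)/5)
1/(x(U, 233) + k(232)) = 1/(-49 + (-4/5 - 98/5*232 + (2/5)*232**2)) = 1/(-49 + (-4/5 - 22736/5 + (2/5)*53824)) = 1/(-49 + (-4/5 - 22736/5 + 107648/5)) = 1/(-49 + 84908/5) = 1/(84663/5) = 5/84663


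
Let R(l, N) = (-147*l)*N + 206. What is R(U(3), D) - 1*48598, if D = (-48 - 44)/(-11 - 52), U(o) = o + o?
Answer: -49680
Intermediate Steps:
U(o) = 2*o
D = 92/63 (D = -92/(-63) = -92*(-1/63) = 92/63 ≈ 1.4603)
R(l, N) = 206 - 147*N*l (R(l, N) = -147*N*l + 206 = 206 - 147*N*l)
R(U(3), D) - 1*48598 = (206 - 147*92/63*2*3) - 1*48598 = (206 - 147*92/63*6) - 48598 = (206 - 1288) - 48598 = -1082 - 48598 = -49680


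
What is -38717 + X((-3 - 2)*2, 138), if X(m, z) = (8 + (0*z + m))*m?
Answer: -38697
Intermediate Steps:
X(m, z) = m*(8 + m) (X(m, z) = (8 + (0 + m))*m = (8 + m)*m = m*(8 + m))
-38717 + X((-3 - 2)*2, 138) = -38717 + ((-3 - 2)*2)*(8 + (-3 - 2)*2) = -38717 + (-5*2)*(8 - 5*2) = -38717 - 10*(8 - 10) = -38717 - 10*(-2) = -38717 + 20 = -38697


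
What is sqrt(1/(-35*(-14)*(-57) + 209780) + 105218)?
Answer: sqrt(139179939871474)/36370 ≈ 324.37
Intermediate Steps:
sqrt(1/(-35*(-14)*(-57) + 209780) + 105218) = sqrt(1/(490*(-57) + 209780) + 105218) = sqrt(1/(-27930 + 209780) + 105218) = sqrt(1/181850 + 105218) = sqrt(19133893301/181850) = sqrt(139179939871474)/36370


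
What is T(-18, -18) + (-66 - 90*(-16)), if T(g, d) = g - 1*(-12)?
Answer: 1368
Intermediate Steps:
T(g, d) = 12 + g (T(g, d) = g + 12 = 12 + g)
T(-18, -18) + (-66 - 90*(-16)) = (12 - 18) + (-66 - 90*(-16)) = -6 + (-66 + 1440) = -6 + 1374 = 1368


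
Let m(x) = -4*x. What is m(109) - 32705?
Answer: -33141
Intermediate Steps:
m(109) - 32705 = -4*109 - 32705 = -436 - 32705 = -33141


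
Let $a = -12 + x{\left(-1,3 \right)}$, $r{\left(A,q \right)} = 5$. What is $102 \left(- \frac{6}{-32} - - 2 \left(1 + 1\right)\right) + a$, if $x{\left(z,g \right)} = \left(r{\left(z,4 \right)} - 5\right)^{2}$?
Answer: $\frac{3321}{8} \approx 415.13$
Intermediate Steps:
$x{\left(z,g \right)} = 0$ ($x{\left(z,g \right)} = \left(5 - 5\right)^{2} = 0^{2} = 0$)
$a = -12$ ($a = -12 + 0 = -12$)
$102 \left(- \frac{6}{-32} - - 2 \left(1 + 1\right)\right) + a = 102 \left(- \frac{6}{-32} - - 2 \left(1 + 1\right)\right) - 12 = 102 \left(\left(-6\right) \left(- \frac{1}{32}\right) - \left(-2\right) 2\right) - 12 = 102 \left(\frac{3}{16} - -4\right) - 12 = 102 \left(\frac{3}{16} + 4\right) - 12 = 102 \cdot \frac{67}{16} - 12 = \frac{3417}{8} - 12 = \frac{3321}{8}$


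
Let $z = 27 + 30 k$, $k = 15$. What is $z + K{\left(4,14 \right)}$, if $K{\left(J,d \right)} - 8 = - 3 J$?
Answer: $473$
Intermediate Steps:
$K{\left(J,d \right)} = 8 - 3 J$
$z = 477$ ($z = 27 + 30 \cdot 15 = 27 + 450 = 477$)
$z + K{\left(4,14 \right)} = 477 + \left(8 - 12\right) = 477 - 4 = 473$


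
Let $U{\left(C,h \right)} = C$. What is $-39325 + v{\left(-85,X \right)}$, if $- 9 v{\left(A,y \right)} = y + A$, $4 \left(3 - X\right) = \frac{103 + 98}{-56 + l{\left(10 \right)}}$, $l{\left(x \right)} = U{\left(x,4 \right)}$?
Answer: $- \frac{65107313}{1656} \approx -39316.0$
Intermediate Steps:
$l{\left(x \right)} = x$
$X = \frac{753}{184}$ ($X = 3 - \frac{\left(103 + 98\right) \frac{1}{-56 + 10}}{4} = 3 - \frac{201 \frac{1}{-46}}{4} = 3 - \frac{201 \left(- \frac{1}{46}\right)}{4} = 3 - - \frac{201}{184} = 3 + \frac{201}{184} = \frac{753}{184} \approx 4.0924$)
$v{\left(A,y \right)} = - \frac{A}{9} - \frac{y}{9}$ ($v{\left(A,y \right)} = - \frac{y + A}{9} = - \frac{A + y}{9} = - \frac{A}{9} - \frac{y}{9}$)
$-39325 + v{\left(-85,X \right)} = -39325 - - \frac{14887}{1656} = -39325 + \left(\frac{85}{9} - \frac{251}{552}\right) = -39325 + \frac{14887}{1656} = - \frac{65107313}{1656}$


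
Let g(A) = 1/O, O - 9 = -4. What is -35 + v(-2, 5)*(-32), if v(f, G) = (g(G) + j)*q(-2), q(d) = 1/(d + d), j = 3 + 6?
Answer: 193/5 ≈ 38.600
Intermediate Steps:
O = 5 (O = 9 - 4 = 5)
j = 9
g(A) = 1/5
q(d) = 1/(2*d)
v(f, G) = -23/10 (v(f, G) = (1/5 + 9)*((1/2)/(-2)) = 46*((1/2)*(-1/2))/5 = (46/5)*(-1/4) = -23/10)
-35 + v(-2, 5)*(-32) = -35 - 23/10*(-32) = -35 + 368/5 = 193/5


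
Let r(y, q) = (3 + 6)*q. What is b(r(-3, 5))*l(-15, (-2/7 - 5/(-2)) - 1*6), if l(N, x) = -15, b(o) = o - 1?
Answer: -660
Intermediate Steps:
r(y, q) = 9*q
b(o) = -1 + o
b(r(-3, 5))*l(-15, (-2/7 - 5/(-2)) - 1*6) = (-1 + 9*5)*(-15) = (-1 + 45)*(-15) = 44*(-15) = -660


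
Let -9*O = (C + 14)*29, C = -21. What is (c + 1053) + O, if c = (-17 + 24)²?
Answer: 10121/9 ≈ 1124.6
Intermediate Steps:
O = 203/9 (O = -(-21 + 14)*29/9 = -(-7)*29/9 = -⅑*(-203) = 203/9 ≈ 22.556)
c = 49 (c = 7² = 49)
(c + 1053) + O = (49 + 1053) + 203/9 = 1102 + 203/9 = 10121/9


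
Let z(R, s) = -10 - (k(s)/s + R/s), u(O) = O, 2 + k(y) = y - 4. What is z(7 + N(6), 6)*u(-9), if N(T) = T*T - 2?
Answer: 303/2 ≈ 151.50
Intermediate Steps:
k(y) = -6 + y (k(y) = -2 + (y - 4) = -2 + (-4 + y) = -6 + y)
N(T) = -2 + T² (N(T) = T² - 2 = -2 + T²)
z(R, s) = -10 - R/s - (-6 + s)/s (z(R, s) = -10 - ((-6 + s)/s + R/s) = -10 - (R/s + (-6 + s)/s) = -10 + (-R/s - (-6 + s)/s) = -10 - R/s - (-6 + s)/s)
z(7 + N(6), 6)*u(-9) = ((6 - (7 + (-2 + 6²)) - 11*6)/6)*(-9) = ((6 - (7 + (-2 + 36)) - 66)/6)*(-9) = ((6 - (7 + 34) - 66)/6)*(-9) = ((6 - 1*41 - 66)/6)*(-9) = ((6 - 41 - 66)/6)*(-9) = ((⅙)*(-101))*(-9) = -101/6*(-9) = 303/2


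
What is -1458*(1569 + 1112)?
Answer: -3908898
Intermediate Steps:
-1458*(1569 + 1112) = -1458*2681 = -3908898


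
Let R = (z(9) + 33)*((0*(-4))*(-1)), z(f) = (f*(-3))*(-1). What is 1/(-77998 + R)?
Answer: -1/77998 ≈ -1.2821e-5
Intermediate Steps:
z(f) = 3*f (z(f) = -3*f*(-1) = 3*f)
R = 0 (R = (3*9 + 33)*((0*(-4))*(-1)) = (27 + 33)*(0*(-1)) = 60*0 = 0)
1/(-77998 + R) = 1/(-77998 + 0) = 1/(-77998) = -1/77998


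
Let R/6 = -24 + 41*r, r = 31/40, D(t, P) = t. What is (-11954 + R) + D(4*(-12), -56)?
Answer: -239107/20 ≈ -11955.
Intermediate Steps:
r = 31/40 (r = 31*(1/40) = 31/40 ≈ 0.77500)
R = 933/20 (R = 6*(-24 + 41*(31/40)) = 6*(-24 + 1271/40) = 6*(311/40) = 933/20 ≈ 46.650)
(-11954 + R) + D(4*(-12), -56) = (-11954 + 933/20) + 4*(-12) = -238147/20 - 48 = -239107/20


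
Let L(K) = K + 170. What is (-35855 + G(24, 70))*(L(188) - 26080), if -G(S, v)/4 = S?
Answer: 924731622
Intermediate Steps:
L(K) = 170 + K
G(S, v) = -4*S
(-35855 + G(24, 70))*(L(188) - 26080) = (-35855 - 4*24)*((170 + 188) - 26080) = (-35855 - 96)*(358 - 26080) = -35951*(-25722) = 924731622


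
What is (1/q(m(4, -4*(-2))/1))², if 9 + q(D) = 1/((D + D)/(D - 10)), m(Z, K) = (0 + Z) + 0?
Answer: 16/1521 ≈ 0.010519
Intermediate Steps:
m(Z, K) = Z (m(Z, K) = Z + 0 = Z)
q(D) = -9 + (-10 + D)/(2*D) (q(D) = -9 + 1/((D + D)/(D - 10)) = -9 + 1/((2*D)/(-10 + D)) = -9 + 1/(2*D/(-10 + D)) = -9 + (-10 + D)/(2*D))
(1/q(m(4, -4*(-2))/1))² = (1/(-17/2 - 5/(4/1)))² = (1/(-17/2 - 5/(4*1)))² = (1/(-17/2 - 5/4))² = (1/(-39/4))² = (-4/39)² = 16/1521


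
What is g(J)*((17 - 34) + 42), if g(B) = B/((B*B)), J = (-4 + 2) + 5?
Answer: 25/3 ≈ 8.3333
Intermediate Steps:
J = 3 (J = -2 + 5 = 3)
g(B) = 1/B (g(B) = B/(B²) = B/B² = 1/B)
g(J)*((17 - 34) + 42) = ((17 - 34) + 42)/3 = (-17 + 42)/3 = (⅓)*25 = 25/3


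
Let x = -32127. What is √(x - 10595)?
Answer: I*√42722 ≈ 206.69*I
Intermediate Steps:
√(x - 10595) = √(-32127 - 10595) = √(-42722) = I*√42722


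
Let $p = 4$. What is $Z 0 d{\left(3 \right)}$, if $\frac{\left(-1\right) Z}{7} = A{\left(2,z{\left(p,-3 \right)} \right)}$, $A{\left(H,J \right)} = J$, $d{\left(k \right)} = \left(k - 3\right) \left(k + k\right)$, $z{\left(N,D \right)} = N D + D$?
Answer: $0$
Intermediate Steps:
$z{\left(N,D \right)} = D + D N$ ($z{\left(N,D \right)} = D N + D = D + D N$)
$d{\left(k \right)} = 2 k \left(-3 + k\right)$ ($d{\left(k \right)} = \left(-3 + k\right) 2 k = 2 k \left(-3 + k\right)$)
$Z = 105$ ($Z = - 7 \left(- 3 \left(1 + 4\right)\right) = - 7 \left(\left(-3\right) 5\right) = \left(-7\right) \left(-15\right) = 105$)
$Z 0 d{\left(3 \right)} = 105 \cdot 0 \cdot 2 \cdot 3 \left(-3 + 3\right) = 105 \cdot 0 \cdot 2 \cdot 3 \cdot 0 = 105 \cdot 0 \cdot 0 = 105 \cdot 0 = 0$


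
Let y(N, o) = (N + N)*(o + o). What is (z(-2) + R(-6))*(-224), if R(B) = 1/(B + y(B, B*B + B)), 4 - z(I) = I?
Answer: -487760/363 ≈ -1343.7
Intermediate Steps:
z(I) = 4 - I
y(N, o) = 4*N*o (y(N, o) = (2*N)*(2*o) = 4*N*o)
R(B) = 1/(B + 4*B*(B + B²)) (R(B) = 1/(B + 4*B*(B*B + B)) = 1/(B + 4*B*(B² + B)) = 1/(B + 4*B*(B + B²)))
(z(-2) + R(-6))*(-224) = ((4 - 1*(-2)) + 1/((-6)*(1 + 4*(-6)*(1 - 6))))*(-224) = ((4 + 2) - 1/(6*(1 + 4*(-6)*(-5))))*(-224) = (6 - 1/(6*(1 + 120)))*(-224) = (6 - ⅙/121)*(-224) = (6 - ⅙*1/121)*(-224) = (6 - 1/726)*(-224) = (4355/726)*(-224) = -487760/363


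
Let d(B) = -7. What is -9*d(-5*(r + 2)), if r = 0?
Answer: 63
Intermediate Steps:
-9*d(-5*(r + 2)) = -9*(-7) = 63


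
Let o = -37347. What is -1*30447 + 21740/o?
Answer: -1137125849/37347 ≈ -30448.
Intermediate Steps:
-1*30447 + 21740/o = -1*30447 + 21740/(-37347) = -30447 + 21740*(-1/37347) = -30447 - 21740/37347 = -1137125849/37347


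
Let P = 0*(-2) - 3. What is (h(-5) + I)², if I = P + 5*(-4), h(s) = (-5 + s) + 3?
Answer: 900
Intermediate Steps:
P = -3 (P = 0 - 3 = -3)
h(s) = -2 + s
I = -23 (I = -3 + 5*(-4) = -3 - 20 = -23)
(h(-5) + I)² = ((-2 - 5) - 23)² = (-7 - 23)² = (-30)² = 900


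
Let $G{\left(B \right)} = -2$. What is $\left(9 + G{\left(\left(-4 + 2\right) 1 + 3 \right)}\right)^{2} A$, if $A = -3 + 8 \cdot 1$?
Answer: $245$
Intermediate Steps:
$A = 5$ ($A = -3 + 8 = 5$)
$\left(9 + G{\left(\left(-4 + 2\right) 1 + 3 \right)}\right)^{2} A = \left(9 - 2\right)^{2} \cdot 5 = 7^{2} \cdot 5 = 49 \cdot 5 = 245$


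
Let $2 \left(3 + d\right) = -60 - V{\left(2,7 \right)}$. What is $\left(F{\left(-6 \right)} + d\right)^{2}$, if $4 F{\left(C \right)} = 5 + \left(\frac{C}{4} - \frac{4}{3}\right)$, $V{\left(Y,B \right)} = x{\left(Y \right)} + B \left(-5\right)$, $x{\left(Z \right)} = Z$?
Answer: $\frac{146689}{576} \approx 254.67$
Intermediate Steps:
$V{\left(Y,B \right)} = Y - 5 B$ ($V{\left(Y,B \right)} = Y + B \left(-5\right) = Y - 5 B$)
$d = - \frac{33}{2}$ ($d = -3 + \frac{-60 - \left(2 - 35\right)}{2} = -3 + \frac{-60 - -33}{2} = -3 + \frac{-60 + 33}{2} = -3 + \frac{1}{2} \left(-27\right) = -3 - \frac{27}{2} = - \frac{33}{2} \approx -16.5$)
$F{\left(C \right)} = \frac{11}{12} + \frac{C}{16}$ ($F{\left(C \right)} = \frac{5 + \left(\frac{C}{4} - \frac{4}{3}\right)}{4} = \frac{5 + \left(- \frac{4}{3} + \frac{C}{4}\right)}{4} = \frac{\frac{11}{3} + \frac{C}{4}}{4} = \frac{11}{12} + \frac{C}{16}$)
$\left(F{\left(-6 \right)} + d\right)^{2} = \left(\left(\frac{11}{12} + \frac{1}{16} \left(-6\right)\right) - \frac{33}{2}\right)^{2} = \left(\left(\frac{11}{12} - \frac{3}{8}\right) - \frac{33}{2}\right)^{2} = \left(\frac{13}{24} - \frac{33}{2}\right)^{2} = \left(- \frac{383}{24}\right)^{2} = \frac{146689}{576}$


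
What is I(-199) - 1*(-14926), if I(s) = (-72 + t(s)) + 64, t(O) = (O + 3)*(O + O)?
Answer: 92926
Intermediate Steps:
t(O) = 2*O*(3 + O) (t(O) = (3 + O)*(2*O) = 2*O*(3 + O))
I(s) = -8 + 2*s*(3 + s) (I(s) = (-72 + 2*s*(3 + s)) + 64 = -8 + 2*s*(3 + s))
I(-199) - 1*(-14926) = (-8 + 2*(-199)*(3 - 199)) - 1*(-14926) = (-8 + 2*(-199)*(-196)) + 14926 = (-8 + 78008) + 14926 = 78000 + 14926 = 92926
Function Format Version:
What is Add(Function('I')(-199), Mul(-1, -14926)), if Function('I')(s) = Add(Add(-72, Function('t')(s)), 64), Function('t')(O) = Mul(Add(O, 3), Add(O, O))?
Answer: 92926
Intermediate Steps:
Function('t')(O) = Mul(2, O, Add(3, O)) (Function('t')(O) = Mul(Add(3, O), Mul(2, O)) = Mul(2, O, Add(3, O)))
Function('I')(s) = Add(-8, Mul(2, s, Add(3, s))) (Function('I')(s) = Add(Add(-72, Mul(2, s, Add(3, s))), 64) = Add(-8, Mul(2, s, Add(3, s))))
Add(Function('I')(-199), Mul(-1, -14926)) = Add(Add(-8, Mul(2, -199, Add(3, -199))), Mul(-1, -14926)) = Add(Add(-8, Mul(2, -199, -196)), 14926) = Add(Add(-8, 78008), 14926) = Add(78000, 14926) = 92926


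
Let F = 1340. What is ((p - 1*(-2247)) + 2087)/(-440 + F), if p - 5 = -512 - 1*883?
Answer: 736/225 ≈ 3.2711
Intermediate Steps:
p = -1390 (p = 5 + (-512 - 1*883) = 5 + (-512 - 883) = 5 - 1395 = -1390)
((p - 1*(-2247)) + 2087)/(-440 + F) = ((-1390 - 1*(-2247)) + 2087)/(-440 + 1340) = ((-1390 + 2247) + 2087)/900 = (857 + 2087)*(1/900) = 2944*(1/900) = 736/225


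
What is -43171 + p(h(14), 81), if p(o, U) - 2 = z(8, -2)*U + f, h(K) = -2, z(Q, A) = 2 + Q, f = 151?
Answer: -42208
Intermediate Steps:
p(o, U) = 153 + 10*U (p(o, U) = 2 + ((2 + 8)*U + 151) = 2 + (10*U + 151) = 2 + (151 + 10*U) = 153 + 10*U)
-43171 + p(h(14), 81) = -43171 + (153 + 10*81) = -43171 + (153 + 810) = -43171 + 963 = -42208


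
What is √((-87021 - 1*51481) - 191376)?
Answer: I*√329878 ≈ 574.35*I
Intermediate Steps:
√((-87021 - 1*51481) - 191376) = √((-87021 - 51481) - 191376) = √(-138502 - 191376) = √(-329878) = I*√329878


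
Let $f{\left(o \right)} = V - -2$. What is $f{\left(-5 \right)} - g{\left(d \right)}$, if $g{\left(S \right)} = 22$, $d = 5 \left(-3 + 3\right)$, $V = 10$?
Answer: $-10$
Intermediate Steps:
$d = 0$ ($d = 5 \cdot 0 = 0$)
$f{\left(o \right)} = 12$ ($f{\left(o \right)} = 10 - -2 = 10 + 2 = 12$)
$f{\left(-5 \right)} - g{\left(d \right)} = 12 - 22 = -10$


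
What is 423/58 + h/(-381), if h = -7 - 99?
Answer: 167311/22098 ≈ 7.5713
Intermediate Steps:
h = -106
423/58 + h/(-381) = 423/58 - 106/(-381) = 423*(1/58) - 106*(-1/381) = 423/58 + 106/381 = 167311/22098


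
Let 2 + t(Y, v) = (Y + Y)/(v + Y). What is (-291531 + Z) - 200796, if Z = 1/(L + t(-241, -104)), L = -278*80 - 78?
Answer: -3790877529531/7699918 ≈ -4.9233e+5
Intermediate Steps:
t(Y, v) = -2 + 2*Y/(Y + v) (t(Y, v) = -2 + (Y + Y)/(v + Y) = -2 + (2*Y)/(Y + v) = -2 + 2*Y/(Y + v))
L = -22318 (L = -22240 - 78 = -22318)
Z = -345/7699918 (Z = 1/(-22318 - 2*(-104)/(-241 - 104)) = 1/(-22318 - 2*(-104)/(-345)) = 1/(-22318 - 2*(-104)*(-1/345)) = 1/(-22318 - 208/345) = 1/(-7699918/345) = -345/7699918 ≈ -4.4806e-5)
(-291531 + Z) - 200796 = (-291531 - 345/7699918) - 200796 = -2244764794803/7699918 - 200796 = -3790877529531/7699918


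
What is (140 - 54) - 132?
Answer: -46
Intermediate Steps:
(140 - 54) - 132 = 86 - 132 = -46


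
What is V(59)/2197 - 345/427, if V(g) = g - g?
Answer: -345/427 ≈ -0.80796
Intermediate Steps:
V(g) = 0
V(59)/2197 - 345/427 = 0/2197 - 345/427 = 0*(1/2197) - 345*1/427 = 0 - 345/427 = -345/427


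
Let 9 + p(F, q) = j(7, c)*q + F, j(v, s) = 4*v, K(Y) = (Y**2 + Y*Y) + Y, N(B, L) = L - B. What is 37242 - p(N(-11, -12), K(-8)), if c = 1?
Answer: 33892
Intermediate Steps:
K(Y) = Y + 2*Y**2 (K(Y) = (Y**2 + Y**2) + Y = 2*Y**2 + Y = Y + 2*Y**2)
p(F, q) = -9 + F + 28*q (p(F, q) = -9 + ((4*7)*q + F) = -9 + (28*q + F) = -9 + (F + 28*q) = -9 + F + 28*q)
37242 - p(N(-11, -12), K(-8)) = 37242 - (-9 + (-12 - 1*(-11)) + 28*(-8*(1 + 2*(-8)))) = 37242 - (-9 + (-12 + 11) + 28*(-8*(1 - 16))) = 37242 - (-9 - 1 + 28*(-8*(-15))) = 37242 - (-9 - 1 + 28*120) = 37242 - (-9 - 1 + 3360) = 37242 - 1*3350 = 37242 - 3350 = 33892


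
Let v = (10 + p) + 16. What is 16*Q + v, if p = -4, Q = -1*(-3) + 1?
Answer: 86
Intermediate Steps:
Q = 4 (Q = 3 + 1 = 4)
v = 22 (v = (10 - 4) + 16 = 6 + 16 = 22)
16*Q + v = 16*4 + 22 = 64 + 22 = 86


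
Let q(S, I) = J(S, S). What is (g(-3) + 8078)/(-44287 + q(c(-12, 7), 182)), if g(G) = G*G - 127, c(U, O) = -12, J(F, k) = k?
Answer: -7960/44299 ≈ -0.17969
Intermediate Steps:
q(S, I) = S
g(G) = -127 + G² (g(G) = G² - 127 = -127 + G²)
(g(-3) + 8078)/(-44287 + q(c(-12, 7), 182)) = ((-127 + (-3)²) + 8078)/(-44287 - 12) = ((-127 + 9) + 8078)/(-44299) = (-118 + 8078)*(-1/44299) = 7960*(-1/44299) = -7960/44299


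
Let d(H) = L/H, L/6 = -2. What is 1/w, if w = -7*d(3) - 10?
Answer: 1/18 ≈ 0.055556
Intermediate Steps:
L = -12 (L = 6*(-2) = -12)
d(H) = -12/H
w = 18 (w = -(-84)/3 - 10 = -7*(-4) - 10 = 28 - 10 = 18)
1/w = 1/18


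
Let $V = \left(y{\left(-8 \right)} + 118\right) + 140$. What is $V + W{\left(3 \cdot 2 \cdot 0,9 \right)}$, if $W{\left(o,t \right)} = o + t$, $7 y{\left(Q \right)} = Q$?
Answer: $\frac{1861}{7} \approx 265.86$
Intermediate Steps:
$y{\left(Q \right)} = \frac{Q}{7}$
$V = \frac{1798}{7}$ ($V = \left(\frac{1}{7} \left(-8\right) + 118\right) + 140 = \left(- \frac{8}{7} + 118\right) + 140 = \frac{818}{7} + 140 = \frac{1798}{7} \approx 256.86$)
$V + W{\left(3 \cdot 2 \cdot 0,9 \right)} = \frac{1798}{7} + \left(3 \cdot 2 \cdot 0 + 9\right) = \frac{1798}{7} + \left(6 \cdot 0 + 9\right) = \frac{1798}{7} + \left(0 + 9\right) = \frac{1798}{7} + 9 = \frac{1861}{7}$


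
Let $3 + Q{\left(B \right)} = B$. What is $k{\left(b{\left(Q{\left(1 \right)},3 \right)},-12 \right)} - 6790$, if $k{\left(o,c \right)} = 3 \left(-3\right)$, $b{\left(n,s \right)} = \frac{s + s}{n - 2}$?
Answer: $-6799$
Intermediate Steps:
$Q{\left(B \right)} = -3 + B$
$b{\left(n,s \right)} = \frac{2 s}{-2 + n}$
$k{\left(o,c \right)} = -9$
$k{\left(b{\left(Q{\left(1 \right)},3 \right)},-12 \right)} - 6790 = -9 - 6790 = -6799$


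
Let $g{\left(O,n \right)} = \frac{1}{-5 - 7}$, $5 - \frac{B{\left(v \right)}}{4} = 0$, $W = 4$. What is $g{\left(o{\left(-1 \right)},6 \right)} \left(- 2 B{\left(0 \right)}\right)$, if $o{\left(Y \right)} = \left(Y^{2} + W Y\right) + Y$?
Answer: $\frac{10}{3} \approx 3.3333$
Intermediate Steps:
$B{\left(v \right)} = 20$ ($B{\left(v \right)} = 20 - 0 = 20 + 0 = 20$)
$o{\left(Y \right)} = Y^{2} + 5 Y$ ($o{\left(Y \right)} = \left(Y^{2} + 4 Y\right) + Y = Y^{2} + 5 Y$)
$g{\left(O,n \right)} = - \frac{1}{12}$ ($g{\left(O,n \right)} = \frac{1}{-12} = - \frac{1}{12}$)
$g{\left(o{\left(-1 \right)},6 \right)} \left(- 2 B{\left(0 \right)}\right) = - \frac{\left(-2\right) 20}{12} = \left(- \frac{1}{12}\right) \left(-40\right) = \frac{10}{3}$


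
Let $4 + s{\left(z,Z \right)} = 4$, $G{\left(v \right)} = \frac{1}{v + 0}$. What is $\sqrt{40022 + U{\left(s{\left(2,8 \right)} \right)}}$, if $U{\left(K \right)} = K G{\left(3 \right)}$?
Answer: $\sqrt{40022} \approx 200.05$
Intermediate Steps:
$G{\left(v \right)} = \frac{1}{v}$
$s{\left(z,Z \right)} = 0$ ($s{\left(z,Z \right)} = -4 + 4 = 0$)
$U{\left(K \right)} = \frac{K}{3}$
$\sqrt{40022 + U{\left(s{\left(2,8 \right)} \right)}} = \sqrt{40022 + \frac{1}{3} \cdot 0} = \sqrt{40022 + 0} = \sqrt{40022}$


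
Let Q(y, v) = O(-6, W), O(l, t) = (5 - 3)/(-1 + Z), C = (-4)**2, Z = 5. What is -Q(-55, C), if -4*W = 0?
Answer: -1/2 ≈ -0.50000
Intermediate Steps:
W = 0 (W = -1/4*0 = 0)
C = 16
O(l, t) = 1/2 (O(l, t) = (5 - 3)/(-1 + 5) = 2/4 = 2*(1/4) = 1/2)
Q(y, v) = 1/2
-Q(-55, C) = -1*1/2 = -1/2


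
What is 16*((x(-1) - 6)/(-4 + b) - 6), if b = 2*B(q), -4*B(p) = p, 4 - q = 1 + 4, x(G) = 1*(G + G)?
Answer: -416/7 ≈ -59.429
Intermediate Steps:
x(G) = 2*G (x(G) = 1*(2*G) = 2*G)
q = -1 (q = 4 - (1 + 4) = 4 - 1*5 = 4 - 5 = -1)
B(p) = -p/4
b = ½ (b = 2*(-¼*(-1)) = 2*(¼) = ½ ≈ 0.50000)
16*((x(-1) - 6)/(-4 + b) - 6) = 16*((2*(-1) - 6)/(-4 + ½) - 6) = 16*((-2 - 6)/(-7/2) - 6) = 16*(-8*(-2/7) - 6) = 16*(16/7 - 6) = 16*(-26/7) = -416/7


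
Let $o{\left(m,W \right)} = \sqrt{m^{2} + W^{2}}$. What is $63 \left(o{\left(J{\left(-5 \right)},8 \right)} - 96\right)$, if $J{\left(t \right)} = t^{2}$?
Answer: $-6048 + 63 \sqrt{689} \approx -4394.3$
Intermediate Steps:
$o{\left(m,W \right)} = \sqrt{W^{2} + m^{2}}$
$63 \left(o{\left(J{\left(-5 \right)},8 \right)} - 96\right) = 63 \left(\sqrt{8^{2} + \left(\left(-5\right)^{2}\right)^{2}} - 96\right) = 63 \left(\sqrt{64 + 25^{2}} - 96\right) = 63 \left(\sqrt{64 + 625} - 96\right) = 63 \left(\sqrt{689} - 96\right) = 63 \left(-96 + \sqrt{689}\right) = -6048 + 63 \sqrt{689}$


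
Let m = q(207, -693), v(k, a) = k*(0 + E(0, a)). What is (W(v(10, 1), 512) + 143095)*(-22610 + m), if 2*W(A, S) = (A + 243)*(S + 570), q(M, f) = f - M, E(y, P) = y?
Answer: -6454858580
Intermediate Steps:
v(k, a) = 0 (v(k, a) = k*(0 + 0) = k*0 = 0)
m = -900 (m = -693 - 1*207 = -693 - 207 = -900)
W(A, S) = (243 + A)*(570 + S)/2 (W(A, S) = ((A + 243)*(S + 570))/2 = ((243 + A)*(570 + S))/2 = (243 + A)*(570 + S)/2)
(W(v(10, 1), 512) + 143095)*(-22610 + m) = ((69255 + 285*0 + (243/2)*512 + (½)*0*512) + 143095)*(-22610 - 900) = ((69255 + 0 + 62208 + 0) + 143095)*(-23510) = (131463 + 143095)*(-23510) = 274558*(-23510) = -6454858580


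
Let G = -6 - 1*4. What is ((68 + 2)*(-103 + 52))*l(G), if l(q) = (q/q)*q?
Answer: 35700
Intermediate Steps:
G = -10 (G = -6 - 4 = -10)
l(q) = q (l(q) = 1*q = q)
((68 + 2)*(-103 + 52))*l(G) = ((68 + 2)*(-103 + 52))*(-10) = (70*(-51))*(-10) = -3570*(-10) = 35700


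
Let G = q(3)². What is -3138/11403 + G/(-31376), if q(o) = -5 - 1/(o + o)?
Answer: -395049139/1431122112 ≈ -0.27604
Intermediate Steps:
q(o) = -5 - 1/(2*o)
G = 961/36 (G = (-5 - ½/3)² = (-5 - ½*⅓)² = (-5 - ⅙)² = (-31/6)² = 961/36 ≈ 26.694)
-3138/11403 + G/(-31376) = -3138/11403 + (961/36)/(-31376) = -3138*1/11403 + (961/36)*(-1/31376) = -1046/3801 - 961/1129536 = -395049139/1431122112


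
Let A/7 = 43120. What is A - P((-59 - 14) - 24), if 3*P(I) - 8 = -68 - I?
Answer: 905483/3 ≈ 3.0183e+5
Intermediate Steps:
A = 301840 (A = 7*43120 = 301840)
P(I) = -20 - I/3 (P(I) = 8/3 + (-68 - I)/3 = 8/3 + (-68/3 - I/3) = -20 - I/3)
A - P((-59 - 14) - 24) = 301840 - (-20 - ((-59 - 14) - 24)/3) = 301840 - (-20 - (-73 - 24)/3) = 301840 - (-20 - ⅓*(-97)) = 301840 - (-20 + 97/3) = 301840 - 1*37/3 = 301840 - 37/3 = 905483/3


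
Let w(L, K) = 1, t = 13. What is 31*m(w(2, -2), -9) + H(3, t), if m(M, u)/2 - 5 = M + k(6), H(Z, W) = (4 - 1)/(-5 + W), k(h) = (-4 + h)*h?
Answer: 8931/8 ≈ 1116.4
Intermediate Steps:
k(h) = h*(-4 + h)
H(Z, W) = 3/(-5 + W)
m(M, u) = 34 + 2*M (m(M, u) = 10 + 2*(M + 6*(-4 + 6)) = 10 + 2*(M + 6*2) = 10 + 2*(M + 12) = 10 + 2*(12 + M) = 10 + (24 + 2*M) = 34 + 2*M)
31*m(w(2, -2), -9) + H(3, t) = 31*(34 + 2*1) + 3/(-5 + 13) = 31*(34 + 2) + 3/8 = 31*36 + 3*(⅛) = 1116 + 3/8 = 8931/8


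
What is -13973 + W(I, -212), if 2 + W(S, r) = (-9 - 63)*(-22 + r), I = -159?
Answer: 2873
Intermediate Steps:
W(S, r) = 1582 - 72*r (W(S, r) = -2 + (-9 - 63)*(-22 + r) = -2 - 72*(-22 + r) = -2 + (1584 - 72*r) = 1582 - 72*r)
-13973 + W(I, -212) = -13973 + (1582 - 72*(-212)) = -13973 + (1582 + 15264) = -13973 + 16846 = 2873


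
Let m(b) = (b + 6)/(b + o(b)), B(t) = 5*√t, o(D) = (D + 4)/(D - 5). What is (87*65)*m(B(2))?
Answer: 1809600/529 + 1894425*√2/1058 ≈ 5953.0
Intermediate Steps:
o(D) = (4 + D)/(-5 + D)
m(b) = (6 + b)/(b + (4 + b)/(-5 + b)) (m(b) = (b + 6)/(b + (4 + b)/(-5 + b)) = (6 + b)/(b + (4 + b)/(-5 + b)))
(87*65)*m(B(2)) = (87*65)*((-5 + 5*√2)*(6 + 5*√2)/(4 + 5*√2 + (5*√2)*(-5 + 5*√2))) = 5655*((-5 + 5*√2)*(6 + 5*√2)/(4 + 5*√2 + 5*√2*(-5 + 5*√2))) = 5655*(-5 + 5*√2)*(6 + 5*√2)/(4 + 5*√2 + 5*√2*(-5 + 5*√2))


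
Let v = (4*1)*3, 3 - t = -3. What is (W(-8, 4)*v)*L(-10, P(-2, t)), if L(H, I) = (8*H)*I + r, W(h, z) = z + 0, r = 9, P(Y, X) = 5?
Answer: -18768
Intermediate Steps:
t = 6 (t = 3 - 1*(-3) = 3 + 3 = 6)
v = 12 (v = 4*3 = 12)
W(h, z) = z
L(H, I) = 9 + 8*H*I (L(H, I) = (8*H)*I + 9 = 8*H*I + 9 = 9 + 8*H*I)
(W(-8, 4)*v)*L(-10, P(-2, t)) = (4*12)*(9 + 8*(-10)*5) = 48*(9 - 400) = 48*(-391) = -18768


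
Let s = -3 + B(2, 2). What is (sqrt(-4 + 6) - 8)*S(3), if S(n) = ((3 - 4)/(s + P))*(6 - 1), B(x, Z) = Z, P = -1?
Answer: -20 + 5*sqrt(2)/2 ≈ -16.464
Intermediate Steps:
s = -1 (s = -3 + 2 = -1)
S(n) = 5/2 (S(n) = ((3 - 4)/(-1 - 1))*(6 - 1) = -1/(-2)*5 = -1*(-1/2)*5 = (1/2)*5 = 5/2)
(sqrt(-4 + 6) - 8)*S(3) = (sqrt(-4 + 6) - 8)*(5/2) = (sqrt(2) - 8)*(5/2) = (-8 + sqrt(2))*(5/2) = -20 + 5*sqrt(2)/2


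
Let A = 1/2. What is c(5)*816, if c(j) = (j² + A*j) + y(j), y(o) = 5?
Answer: 26520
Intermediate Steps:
A = ½ (A = 1*(½) = ½ ≈ 0.50000)
c(j) = 5 + j² + j/2 (c(j) = (j² + j/2) + 5 = 5 + j² + j/2)
c(5)*816 = (5 + 5² + (½)*5)*816 = (5 + 25 + 5/2)*816 = (65/2)*816 = 26520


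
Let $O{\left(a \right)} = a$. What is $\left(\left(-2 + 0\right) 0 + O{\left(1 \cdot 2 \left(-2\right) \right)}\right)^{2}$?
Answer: $16$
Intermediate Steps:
$\left(\left(-2 + 0\right) 0 + O{\left(1 \cdot 2 \left(-2\right) \right)}\right)^{2} = \left(\left(-2 + 0\right) 0 + 1 \cdot 2 \left(-2\right)\right)^{2} = \left(\left(-2\right) 0 + 2 \left(-2\right)\right)^{2} = \left(0 - 4\right)^{2} = \left(-4\right)^{2} = 16$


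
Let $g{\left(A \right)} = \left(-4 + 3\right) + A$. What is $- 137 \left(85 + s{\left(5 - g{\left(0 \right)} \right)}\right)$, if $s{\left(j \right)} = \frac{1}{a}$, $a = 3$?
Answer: $- \frac{35072}{3} \approx -11691.0$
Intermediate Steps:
$g{\left(A \right)} = -1 + A$
$s{\left(j \right)} = \frac{1}{3}$
$- 137 \left(85 + s{\left(5 - g{\left(0 \right)} \right)}\right) = - 137 \left(85 + \frac{1}{3}\right) = \left(-137\right) \frac{256}{3} = - \frac{35072}{3}$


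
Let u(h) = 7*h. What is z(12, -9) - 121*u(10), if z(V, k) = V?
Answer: -8458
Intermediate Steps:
z(12, -9) - 121*u(10) = 12 - 847*10 = 12 - 121*70 = 12 - 8470 = -8458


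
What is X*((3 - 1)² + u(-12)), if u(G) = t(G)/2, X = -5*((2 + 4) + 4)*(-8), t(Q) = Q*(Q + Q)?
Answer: 59200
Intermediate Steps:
t(Q) = 2*Q² (t(Q) = Q*(2*Q) = 2*Q²)
X = 400 (X = -5*(6 + 4)*(-8) = -5*10*(-8) = -50*(-8) = 400)
u(G) = G² (u(G) = (2*G²)/2 = (2*G²)*(½) = G²)
X*((3 - 1)² + u(-12)) = 400*((3 - 1)² + (-12)²) = 400*(2² + 144) = 400*(4 + 144) = 400*148 = 59200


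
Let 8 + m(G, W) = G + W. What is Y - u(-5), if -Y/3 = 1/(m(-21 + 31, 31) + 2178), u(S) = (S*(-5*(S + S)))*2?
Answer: 368499/737 ≈ 500.00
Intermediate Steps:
m(G, W) = -8 + G + W (m(G, W) = -8 + (G + W) = -8 + G + W)
u(S) = -20*S**2 (u(S) = (S*(-10*S))*2 = -10*S**2*2 = -20*S**2)
Y = -1/737 (Y = -3/((-8 + (-21 + 31) + 31) + 2178) = -3/((-8 + 10 + 31) + 2178) = -3/(33 + 2178) = -3/2211 = -3*1/2211 = -1/737 ≈ -0.0013569)
Y - u(-5) = -1/737 - (-20)*(-5)**2 = -1/737 - (-20)*25 = -1/737 - 1*(-500) = -1/737 + 500 = 368499/737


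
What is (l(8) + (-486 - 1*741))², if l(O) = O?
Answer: 1485961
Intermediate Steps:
(l(8) + (-486 - 1*741))² = (8 + (-486 - 1*741))² = (8 + (-486 - 741))² = (8 - 1227)² = (-1219)² = 1485961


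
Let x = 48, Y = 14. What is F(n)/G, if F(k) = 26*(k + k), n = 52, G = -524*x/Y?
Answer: -1183/786 ≈ -1.5051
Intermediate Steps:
G = -12576/7 (G = -25152/14 = -524*24/7 = -12576/7 ≈ -1796.6)
F(k) = 52*k (F(k) = 26*(2*k) = 52*k)
F(n)/G = (52*52)/(-12576/7) = 2704*(-7/12576) = -1183/786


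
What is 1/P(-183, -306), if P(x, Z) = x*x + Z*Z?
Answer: 1/127125 ≈ 7.8663e-6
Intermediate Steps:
P(x, Z) = Z² + x² (P(x, Z) = x² + Z² = Z² + x²)
1/P(-183, -306) = 1/((-306)² + (-183)²) = 1/(93636 + 33489) = 1/127125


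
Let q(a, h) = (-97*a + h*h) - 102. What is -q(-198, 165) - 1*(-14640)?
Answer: -31689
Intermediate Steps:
q(a, h) = -102 + h² - 97*a (q(a, h) = (-97*a + h²) - 102 = (h² - 97*a) - 102 = -102 + h² - 97*a)
-q(-198, 165) - 1*(-14640) = -(-102 + 165² - 97*(-198)) - 1*(-14640) = -(-102 + 27225 + 19206) + 14640 = -1*46329 + 14640 = -46329 + 14640 = -31689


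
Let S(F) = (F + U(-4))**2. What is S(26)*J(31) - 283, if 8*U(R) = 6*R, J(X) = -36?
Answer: -19327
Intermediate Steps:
U(R) = 3*R/4 (U(R) = (6*R)/8 = 3*R/4)
S(F) = (-3 + F)**2 (S(F) = (F + (3/4)*(-4))**2 = (F - 3)**2 = (-3 + F)**2)
S(26)*J(31) - 283 = (-3 + 26)**2*(-36) - 283 = 23**2*(-36) - 283 = 529*(-36) - 283 = -19044 - 283 = -19327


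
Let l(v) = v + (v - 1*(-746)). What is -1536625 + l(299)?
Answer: -1535281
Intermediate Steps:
l(v) = 746 + 2*v (l(v) = v + (v + 746) = v + (746 + v) = 746 + 2*v)
-1536625 + l(299) = -1536625 + (746 + 2*299) = -1536625 + (746 + 598) = -1536625 + 1344 = -1535281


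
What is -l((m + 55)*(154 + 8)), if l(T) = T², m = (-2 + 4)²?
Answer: -91355364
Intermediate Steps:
m = 4 (m = 2² = 4)
-l((m + 55)*(154 + 8)) = -((4 + 55)*(154 + 8))² = -(59*162)² = -1*9558² = -1*91355364 = -91355364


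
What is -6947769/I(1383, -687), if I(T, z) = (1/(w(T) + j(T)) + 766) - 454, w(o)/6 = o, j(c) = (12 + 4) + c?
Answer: -67372515993/3025465 ≈ -22268.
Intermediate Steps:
j(c) = 16 + c
w(o) = 6*o
I(T, z) = 312 + 1/(16 + 7*T) (I(T, z) = (1/(6*T + (16 + T)) + 766) - 454 = (1/(16 + 7*T) + 766) - 454 = (766 + 1/(16 + 7*T)) - 454 = 312 + 1/(16 + 7*T))
-6947769/I(1383, -687) = -6947769*(16 + 7*1383)/(4993 + 2184*1383) = -6947769*(16 + 9681)/(4993 + 3020472) = -6947769/(3025465/9697) = -6947769/((1/9697)*3025465) = -6947769/3025465/9697 = -6947769*9697/3025465 = -67372515993/3025465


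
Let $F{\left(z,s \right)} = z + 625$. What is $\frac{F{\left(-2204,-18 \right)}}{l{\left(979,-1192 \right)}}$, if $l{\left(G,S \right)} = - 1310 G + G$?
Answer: $\frac{1579}{1281511} \approx 0.0012321$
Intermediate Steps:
$F{\left(z,s \right)} = 625 + z$
$l{\left(G,S \right)} = - 1309 G$
$\frac{F{\left(-2204,-18 \right)}}{l{\left(979,-1192 \right)}} = \frac{625 - 2204}{\left(-1309\right) 979} = - \frac{1579}{-1281511} = \left(-1579\right) \left(- \frac{1}{1281511}\right) = \frac{1579}{1281511}$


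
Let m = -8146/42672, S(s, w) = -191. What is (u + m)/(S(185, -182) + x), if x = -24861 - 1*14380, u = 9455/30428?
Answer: -19449659/6399930003264 ≈ -3.0390e-6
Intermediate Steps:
m = -4073/21336 (m = -8146*1/42672 = -4073/21336 ≈ -0.19090)
u = 9455/30428 (u = 9455*(1/30428) = 9455/30428 ≈ 0.31073)
x = -39241 (x = -24861 - 14380 = -39241)
(u + m)/(S(185, -182) + x) = (9455/30428 - 4073/21336)/(-191 - 39241) = (19449659/162302952)/(-39432) = (19449659/162302952)*(-1/39432) = -19449659/6399930003264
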